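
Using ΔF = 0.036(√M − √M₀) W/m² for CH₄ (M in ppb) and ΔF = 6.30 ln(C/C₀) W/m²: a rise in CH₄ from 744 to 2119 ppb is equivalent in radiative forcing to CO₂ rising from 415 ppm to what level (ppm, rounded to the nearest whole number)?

C ≈ 462 ppm

CH₄ forcing: 0.036 × (√2119 − √744) = 0.036 × (46.0326 − 27.2764) = 0.036 × 18.7562 = 0.67522 W/m².
Set 6.30 ln(C/415) = 0.67522: ln(C/415) = 0.67522/6.30 = 0.10718, so C = 415 × e^0.10718 = 415 × 1.11313 = 461.95 ppm.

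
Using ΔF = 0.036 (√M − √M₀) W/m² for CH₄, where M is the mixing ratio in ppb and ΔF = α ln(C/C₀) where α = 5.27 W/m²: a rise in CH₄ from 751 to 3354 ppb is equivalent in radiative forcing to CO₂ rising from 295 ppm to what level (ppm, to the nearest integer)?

CH₄ forcing: 0.036 × (√3354 − √751) = 0.036 × (57.9137 − 27.4044) = 0.036 × 30.5093 = 1.09833 W/m².
Set 5.27 ln(C/295) = 1.09833: ln(C/295) = 1.09833/5.27 = 0.20841, so C = 295 × e^0.20841 = 295 × 1.23172 = 363.36 ppm.

C ≈ 363 ppm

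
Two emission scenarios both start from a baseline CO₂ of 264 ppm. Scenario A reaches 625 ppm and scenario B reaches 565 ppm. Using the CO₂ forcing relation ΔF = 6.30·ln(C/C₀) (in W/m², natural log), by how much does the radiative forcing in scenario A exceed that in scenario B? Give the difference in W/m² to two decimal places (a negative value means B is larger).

ΔF_A = 6.30 ln(625/264) = 6.30 × 0.86180 = 5.4293 W/m².
ΔF_B = 6.30 ln(565/264) = 6.30 × 0.76088 = 4.7935 W/m².
Difference: 5.4293 − 4.7935 = 0.6358 W/m².

ΔF_A − ΔF_B = 0.64 W/m²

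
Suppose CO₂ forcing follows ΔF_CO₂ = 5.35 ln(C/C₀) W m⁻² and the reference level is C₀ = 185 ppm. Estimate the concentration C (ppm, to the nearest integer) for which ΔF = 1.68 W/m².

Set 5.35 ln(C/185) = 1.68, so ln(C/185) = 1.68/5.35 = 0.31402.
Then C/185 = e^0.31402 = 1.36892, giving C = 185 × 1.36892 = 253.25 ppm.

C ≈ 253 ppm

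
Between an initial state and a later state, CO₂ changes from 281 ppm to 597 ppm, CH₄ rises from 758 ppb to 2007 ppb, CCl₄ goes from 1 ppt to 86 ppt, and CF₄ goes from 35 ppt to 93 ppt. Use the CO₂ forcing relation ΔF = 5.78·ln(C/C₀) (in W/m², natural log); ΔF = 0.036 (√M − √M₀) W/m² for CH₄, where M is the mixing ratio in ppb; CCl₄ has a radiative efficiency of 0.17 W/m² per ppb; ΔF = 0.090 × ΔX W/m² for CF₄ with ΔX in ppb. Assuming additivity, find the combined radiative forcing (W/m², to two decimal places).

CO₂: 5.78 × ln(597/281) = 5.78 × ln(2.12456) = 5.78 × 0.75356 = 4.3556 W/m².
CH₄: 0.036 × (√2007 − √758) = 0.036 × (44.7996 − 27.5318) = 0.036 × 17.2678 = 0.6216 W/m².
CCl₄: Δ = 86 − 1 = 85 ppt = 0.085 ppb; ΔF = 0.17 × 0.085 = 0.0145 W/m².
CF₄: Δ = 93 − 35 = 58 ppt = 0.058 ppb; ΔF = 0.090 × 0.058 = 0.0052 W/m².
Total ΔF = 4.3556 + 0.6216 + 0.0145 + 0.0052 = 4.9969 W/m².

ΔF = 5.00 W/m²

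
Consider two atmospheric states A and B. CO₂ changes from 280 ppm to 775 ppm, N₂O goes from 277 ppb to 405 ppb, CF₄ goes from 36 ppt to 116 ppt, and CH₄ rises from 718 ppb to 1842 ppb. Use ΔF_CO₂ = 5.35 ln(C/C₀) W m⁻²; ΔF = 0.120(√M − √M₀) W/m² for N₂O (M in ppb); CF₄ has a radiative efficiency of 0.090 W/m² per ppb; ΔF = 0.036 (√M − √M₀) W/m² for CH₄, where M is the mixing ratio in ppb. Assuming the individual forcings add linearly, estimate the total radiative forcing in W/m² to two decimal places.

ΔF = 6.45 W/m²

CO₂: 5.35 × ln(775/280) = 5.35 × ln(2.76786) = 5.35 × 1.01807 = 5.4467 W/m².
N₂O: 0.120 × (√405 − √277) = 0.120 × (20.1246 − 16.6433) = 0.120 × 3.4813 = 0.4178 W/m².
CF₄: Δ = 116 − 36 = 80 ppt = 0.080 ppb; ΔF = 0.090 × 0.080 = 0.0072 W/m².
CH₄: 0.036 × (√1842 − √718) = 0.036 × (42.9185 − 26.7955) = 0.036 × 16.1230 = 0.5804 W/m².
Total ΔF = 5.4467 + 0.4178 + 0.0072 + 0.5804 = 6.4521 W/m².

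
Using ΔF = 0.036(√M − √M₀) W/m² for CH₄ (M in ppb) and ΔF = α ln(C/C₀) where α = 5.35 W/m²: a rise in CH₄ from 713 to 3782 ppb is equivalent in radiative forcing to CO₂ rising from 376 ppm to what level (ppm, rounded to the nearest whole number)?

CH₄ forcing: 0.036 × (√3782 − √713) = 0.036 × (61.4980 − 26.7021) = 0.036 × 34.7959 = 1.25265 W/m².
Set 5.35 ln(C/376) = 1.25265: ln(C/376) = 1.25265/5.35 = 0.23414, so C = 376 × e^0.23414 = 376 × 1.26382 = 475.20 ppm.

C ≈ 475 ppm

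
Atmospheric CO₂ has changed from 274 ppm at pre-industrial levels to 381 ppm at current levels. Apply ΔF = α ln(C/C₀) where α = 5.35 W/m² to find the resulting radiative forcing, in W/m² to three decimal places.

CO₂ absorption bands are partially saturated, so forcing scales with the logarithm of the concentration ratio.
CO₂: 5.35 × ln(381/274) = 5.35 × ln(1.39051) = 5.35 × 0.32967 = 1.7637 W/m².

ΔF = 1.764 W/m²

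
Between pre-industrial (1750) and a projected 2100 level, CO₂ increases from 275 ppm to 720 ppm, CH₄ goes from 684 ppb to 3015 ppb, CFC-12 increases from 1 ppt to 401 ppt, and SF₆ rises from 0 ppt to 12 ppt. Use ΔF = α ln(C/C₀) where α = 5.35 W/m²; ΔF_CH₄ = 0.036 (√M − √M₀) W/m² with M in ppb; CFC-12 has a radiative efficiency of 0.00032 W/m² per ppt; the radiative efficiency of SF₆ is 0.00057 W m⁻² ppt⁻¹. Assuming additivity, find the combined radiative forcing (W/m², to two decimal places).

ΔF = 6.32 W/m²

CO₂: 5.35 × ln(720/275) = 5.35 × ln(2.61818) = 5.35 × 0.96248 = 5.1493 W/m².
CH₄: 0.036 × (√3015 − √684) = 0.036 × (54.9090 − 26.1534) = 0.036 × 28.7556 = 1.0352 W/m².
CFC-12: ΔF = 0.00032 × (401 − 1) = 0.00032 × 400 = 0.1280 W/m².
SF₆: ΔF = 0.00057 × (12 − 0) = 0.00057 × 12 = 0.0068 W/m².
Total ΔF = 5.1493 + 1.0352 + 0.1280 + 0.0068 = 6.3193 W/m².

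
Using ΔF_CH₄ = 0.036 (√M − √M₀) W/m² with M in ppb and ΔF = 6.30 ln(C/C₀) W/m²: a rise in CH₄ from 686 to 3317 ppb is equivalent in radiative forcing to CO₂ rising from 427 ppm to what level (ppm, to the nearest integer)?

C ≈ 511 ppm

CH₄ forcing: 0.036 × (√3317 − √686) = 0.036 × (57.5934 − 26.1916) = 0.036 × 31.4018 = 1.13046 W/m².
Set 6.30 ln(C/427) = 1.13046: ln(C/427) = 1.13046/6.30 = 0.17944, so C = 427 × e^0.17944 = 427 × 1.19655 = 510.93 ppm.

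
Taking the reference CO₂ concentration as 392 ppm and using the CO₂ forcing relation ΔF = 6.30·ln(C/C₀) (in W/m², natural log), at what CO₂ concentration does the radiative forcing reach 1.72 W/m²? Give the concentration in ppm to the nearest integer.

Set 6.30 ln(C/392) = 1.72, so ln(C/392) = 1.72/6.30 = 0.27302.
Then C/392 = e^0.27302 = 1.31393, giving C = 392 × 1.31393 = 515.06 ppm.

C ≈ 515 ppm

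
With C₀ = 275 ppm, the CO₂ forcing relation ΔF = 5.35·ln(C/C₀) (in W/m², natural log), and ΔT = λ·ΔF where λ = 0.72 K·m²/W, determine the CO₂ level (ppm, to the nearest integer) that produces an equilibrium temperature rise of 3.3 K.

Required forcing: ΔF = ΔT/λ = 3.3/0.72 = 4.5833 W/m².
Then ln(C/275) = ΔF/5.35 = 4.5833/5.35 = 0.85669.
So C = 275 × e^0.85669 = 275 × 2.35535 = 647.72 ppm.

C ≈ 648 ppm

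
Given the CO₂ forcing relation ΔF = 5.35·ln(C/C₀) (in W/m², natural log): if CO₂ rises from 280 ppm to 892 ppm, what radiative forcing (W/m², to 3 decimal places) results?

CO₂ absorption bands are partially saturated, so forcing scales with the logarithm of the concentration ratio.
CO₂: 5.35 × ln(892/280) = 5.35 × ln(3.18571) = 5.35 × 1.15868 = 6.1989 W/m².

ΔF = 6.199 W/m²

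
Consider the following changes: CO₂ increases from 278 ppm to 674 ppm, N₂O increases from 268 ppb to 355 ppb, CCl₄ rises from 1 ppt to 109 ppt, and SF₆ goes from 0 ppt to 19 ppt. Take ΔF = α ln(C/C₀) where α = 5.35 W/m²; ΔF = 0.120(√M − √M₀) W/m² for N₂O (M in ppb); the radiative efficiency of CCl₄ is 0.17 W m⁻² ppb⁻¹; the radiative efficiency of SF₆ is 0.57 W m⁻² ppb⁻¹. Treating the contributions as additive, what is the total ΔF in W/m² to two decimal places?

CO₂: 5.35 × ln(674/278) = 5.35 × ln(2.42446) = 5.35 × 0.88561 = 4.7380 W/m².
N₂O: 0.120 × (√355 − √268) = 0.120 × (18.8414 − 16.3707) = 0.120 × 2.4707 = 0.2965 W/m².
CCl₄: Δ = 109 − 1 = 108 ppt = 0.108 ppb; ΔF = 0.17 × 0.108 = 0.0184 W/m².
SF₆: Δ = 19 − 0 = 19 ppt = 0.019 ppb; ΔF = 0.57 × 0.019 = 0.0108 W/m².
Total ΔF = 4.7380 + 0.2965 + 0.0184 + 0.0108 = 5.0637 W/m².

ΔF = 5.06 W/m²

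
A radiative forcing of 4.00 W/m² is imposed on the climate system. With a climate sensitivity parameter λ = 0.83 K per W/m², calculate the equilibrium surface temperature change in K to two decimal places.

ΔT = 3.32 K

ΔT = λ ΔF = 0.83 × 4.00 = 3.3200 K.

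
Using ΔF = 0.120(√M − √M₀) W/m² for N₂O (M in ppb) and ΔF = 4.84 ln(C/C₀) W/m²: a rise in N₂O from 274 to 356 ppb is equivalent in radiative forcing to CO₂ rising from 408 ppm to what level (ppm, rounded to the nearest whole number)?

C ≈ 432 ppm

N₂O forcing: 0.120 × (√356 − √274) = 0.120 × (18.8680 − 16.5529) = 0.120 × 2.3151 = 0.27781 W/m².
Set 4.84 ln(C/408) = 0.27781: ln(C/408) = 0.27781/4.84 = 0.05740, so C = 408 × e^0.05740 = 408 × 1.05908 = 432.10 ppm.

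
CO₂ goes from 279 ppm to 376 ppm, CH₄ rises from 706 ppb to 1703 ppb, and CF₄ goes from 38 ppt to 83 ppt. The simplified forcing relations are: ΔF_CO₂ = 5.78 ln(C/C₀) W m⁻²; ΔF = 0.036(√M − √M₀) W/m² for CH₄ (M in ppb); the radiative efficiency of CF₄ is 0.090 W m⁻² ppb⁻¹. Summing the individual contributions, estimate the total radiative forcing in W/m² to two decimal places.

ΔF = 2.26 W/m²

CO₂: 5.78 × ln(376/279) = 5.78 × ln(1.34767) = 5.78 × 0.29838 = 1.7246 W/m².
CH₄: 0.036 × (√1703 − √706) = 0.036 × (41.2674 − 26.5707) = 0.036 × 14.6967 = 0.5291 W/m².
CF₄: Δ = 83 − 38 = 45 ppt = 0.045 ppb; ΔF = 0.090 × 0.045 = 0.0041 W/m².
Total ΔF = 1.7246 + 0.5291 + 0.0041 = 2.2578 W/m².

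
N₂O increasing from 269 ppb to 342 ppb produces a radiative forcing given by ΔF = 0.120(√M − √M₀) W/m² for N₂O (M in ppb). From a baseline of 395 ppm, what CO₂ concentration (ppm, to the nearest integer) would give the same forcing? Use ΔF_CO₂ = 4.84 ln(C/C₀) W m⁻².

N₂O forcing: 0.120 × (√342 − √269) = 0.120 × (18.4932 − 16.4012) = 0.120 × 2.0920 = 0.25104 W/m².
Set 4.84 ln(C/395) = 0.25104: ln(C/395) = 0.25104/4.84 = 0.05187, so C = 395 × e^0.05187 = 395 × 1.05324 = 416.03 ppm.

C ≈ 416 ppm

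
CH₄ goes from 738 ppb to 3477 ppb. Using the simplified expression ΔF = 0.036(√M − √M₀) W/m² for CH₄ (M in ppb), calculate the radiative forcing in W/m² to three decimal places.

CH₄: 0.036 × (√3477 − √738) = 0.036 × (58.9661 − 27.1662) = 0.036 × 31.7999 = 1.1448 W/m².

ΔF = 1.145 W/m²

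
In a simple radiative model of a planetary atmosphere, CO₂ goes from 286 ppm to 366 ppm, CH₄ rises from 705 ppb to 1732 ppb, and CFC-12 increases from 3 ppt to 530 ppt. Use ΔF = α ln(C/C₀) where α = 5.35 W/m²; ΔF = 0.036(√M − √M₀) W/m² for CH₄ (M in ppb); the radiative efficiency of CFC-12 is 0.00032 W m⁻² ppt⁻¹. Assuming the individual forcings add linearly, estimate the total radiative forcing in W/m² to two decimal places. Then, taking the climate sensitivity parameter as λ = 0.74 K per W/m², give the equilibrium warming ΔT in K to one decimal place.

ΔF = 2.03 W/m²; ΔT = 1.5 K

CO₂: 5.35 × ln(366/286) = 5.35 × ln(1.27972) = 5.35 × 0.24664 = 1.3195 W/m².
CH₄: 0.036 × (√1732 − √705) = 0.036 × (41.6173 − 26.5518) = 0.036 × 15.0655 = 0.5424 W/m².
CFC-12: ΔF = 0.00032 × (530 − 3) = 0.00032 × 527 = 0.1686 W/m².
Total ΔF = 1.3195 + 0.5424 + 0.1686 = 2.0305 W/m².
ΔT = λ ΔF = 0.74 × 2.03 = 1.5022 K.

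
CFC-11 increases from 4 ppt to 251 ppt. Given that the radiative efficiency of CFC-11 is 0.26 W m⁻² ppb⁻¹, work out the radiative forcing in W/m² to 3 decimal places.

ΔF = 0.064 W/m²

CFC-11: Δ = 251 − 4 = 247 ppt = 0.247 ppb; ΔF = 0.26 × 0.247 = 0.0642 W/m².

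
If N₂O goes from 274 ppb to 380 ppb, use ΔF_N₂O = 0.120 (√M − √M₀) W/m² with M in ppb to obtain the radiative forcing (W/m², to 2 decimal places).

N₂O: 0.120 × (√380 − √274) = 0.120 × (19.4936 − 16.5529) = 0.120 × 2.9407 = 0.3529 W/m².

ΔF = 0.35 W/m²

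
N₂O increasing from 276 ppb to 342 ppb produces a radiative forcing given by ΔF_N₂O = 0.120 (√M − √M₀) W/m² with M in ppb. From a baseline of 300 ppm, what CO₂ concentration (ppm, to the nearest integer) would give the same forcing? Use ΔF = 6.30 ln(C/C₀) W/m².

C ≈ 311 ppm

N₂O forcing: 0.120 × (√342 − √276) = 0.120 × (18.4932 − 16.6132) = 0.120 × 1.8800 = 0.22560 W/m².
Set 6.30 ln(C/300) = 0.22560: ln(C/300) = 0.22560/6.30 = 0.03581, so C = 300 × e^0.03581 = 300 × 1.03646 = 310.94 ppm.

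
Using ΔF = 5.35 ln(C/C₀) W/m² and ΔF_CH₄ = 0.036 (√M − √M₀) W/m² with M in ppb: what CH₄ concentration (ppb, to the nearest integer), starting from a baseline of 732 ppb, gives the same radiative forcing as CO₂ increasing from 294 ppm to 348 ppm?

CO₂ forcing: 5.35 × ln(348/294) = 5.35 × 0.168623 = 0.90213 W/m².
Set 0.036(√M − √732) = 0.90213: √M = 0.90213/0.036 + √732 = 25.0592 + 27.0555 = 52.1147.
M = (52.1147)² = 2715.94 ppb.

M ≈ 2716 ppb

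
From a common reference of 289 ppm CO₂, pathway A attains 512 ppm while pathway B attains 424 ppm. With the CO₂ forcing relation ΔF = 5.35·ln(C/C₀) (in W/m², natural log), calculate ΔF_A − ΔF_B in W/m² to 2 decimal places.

ΔF_A = 5.35 ln(512/289) = 5.35 × 0.57190 = 3.0597 W/m².
ΔF_B = 5.35 ln(424/289) = 5.35 × 0.38331 = 2.0507 W/m².
Difference: 3.0597 − 2.0507 = 1.0090 W/m².
(Equivalently, ΔF_A − ΔF_B = 5.35 ln(512/424) = 5.35 × 0.18859 = 1.0090 W/m².)

ΔF_A − ΔF_B = 1.01 W/m²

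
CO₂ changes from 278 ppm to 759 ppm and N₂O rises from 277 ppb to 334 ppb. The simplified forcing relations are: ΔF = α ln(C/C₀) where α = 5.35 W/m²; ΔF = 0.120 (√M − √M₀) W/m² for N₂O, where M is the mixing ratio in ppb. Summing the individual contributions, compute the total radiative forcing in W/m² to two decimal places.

CO₂: 5.35 × ln(759/278) = 5.35 × ln(2.73022) = 5.35 × 1.00438 = 5.3734 W/m².
N₂O: 0.120 × (√334 − √277) = 0.120 × (18.2757 − 16.6433) = 0.120 × 1.6324 = 0.1959 W/m².
Total ΔF = 5.3734 + 0.1959 = 5.5693 W/m².

ΔF = 5.57 W/m²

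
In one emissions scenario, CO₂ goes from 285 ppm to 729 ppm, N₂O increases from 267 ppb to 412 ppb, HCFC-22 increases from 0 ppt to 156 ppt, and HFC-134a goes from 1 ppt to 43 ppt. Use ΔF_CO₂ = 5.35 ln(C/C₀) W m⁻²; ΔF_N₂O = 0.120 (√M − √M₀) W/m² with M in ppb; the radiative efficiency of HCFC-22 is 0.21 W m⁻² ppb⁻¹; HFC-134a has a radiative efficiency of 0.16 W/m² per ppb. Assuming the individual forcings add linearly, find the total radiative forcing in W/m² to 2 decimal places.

CO₂: 5.35 × ln(729/285) = 5.35 × ln(2.55789) = 5.35 × 0.93918 = 5.0246 W/m².
N₂O: 0.120 × (√412 − √267) = 0.120 × (20.2978 − 16.3401) = 0.120 × 3.9577 = 0.4749 W/m².
HCFC-22: Δ = 156 − 0 = 156 ppt = 0.156 ppb; ΔF = 0.21 × 0.156 = 0.0328 W/m².
HFC-134a: Δ = 43 − 1 = 42 ppt = 0.042 ppb; ΔF = 0.16 × 0.042 = 0.0067 W/m².
Total ΔF = 5.0246 + 0.4749 + 0.0328 + 0.0067 = 5.5390 W/m².

ΔF = 5.54 W/m²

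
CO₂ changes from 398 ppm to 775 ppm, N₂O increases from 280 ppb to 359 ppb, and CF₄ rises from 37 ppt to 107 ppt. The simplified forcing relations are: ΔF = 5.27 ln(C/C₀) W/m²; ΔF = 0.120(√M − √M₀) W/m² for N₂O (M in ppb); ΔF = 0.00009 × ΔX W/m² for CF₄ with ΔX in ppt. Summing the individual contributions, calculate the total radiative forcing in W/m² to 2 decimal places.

ΔF = 3.78 W/m²

CO₂: 5.27 × ln(775/398) = 5.27 × ln(1.94724) = 5.27 × 0.66641 = 3.5120 W/m².
N₂O: 0.120 × (√359 − √280) = 0.120 × (18.9473 − 16.7332) = 0.120 × 2.2141 = 0.2657 W/m².
CF₄: ΔF = 0.00009 × (107 − 37) = 0.00009 × 70 = 0.0063 W/m².
Total ΔF = 3.5120 + 0.2657 + 0.0063 = 3.7840 W/m².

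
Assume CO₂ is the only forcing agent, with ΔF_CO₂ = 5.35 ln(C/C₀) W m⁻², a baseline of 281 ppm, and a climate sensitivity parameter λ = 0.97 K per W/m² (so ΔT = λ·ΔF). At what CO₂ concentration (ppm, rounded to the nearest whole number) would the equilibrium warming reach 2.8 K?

C ≈ 482 ppm

Required forcing: ΔF = ΔT/λ = 2.8/0.97 = 2.8866 W/m².
Then ln(C/281) = ΔF/5.35 = 2.8866/5.35 = 0.53955.
So C = 281 × e^0.53955 = 281 × 1.71523 = 481.98 ppm.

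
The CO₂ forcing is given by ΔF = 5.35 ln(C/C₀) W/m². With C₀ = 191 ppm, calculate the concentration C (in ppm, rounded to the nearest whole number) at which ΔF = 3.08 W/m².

Set 5.35 ln(C/191) = 3.08, so ln(C/191) = 3.08/5.35 = 0.57570.
Then C/191 = e^0.57570 = 1.77837, giving C = 191 × 1.77837 = 339.67 ppm.

C ≈ 340 ppm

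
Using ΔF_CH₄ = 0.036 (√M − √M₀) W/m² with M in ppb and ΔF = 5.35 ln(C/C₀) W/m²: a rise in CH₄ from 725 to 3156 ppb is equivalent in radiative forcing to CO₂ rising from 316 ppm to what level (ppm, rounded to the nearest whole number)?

CH₄ forcing: 0.036 × (√3156 − √725) = 0.036 × (56.1783 − 26.9258) = 0.036 × 29.2525 = 1.05309 W/m².
Set 5.35 ln(C/316) = 1.05309: ln(C/316) = 1.05309/5.35 = 0.19684, so C = 316 × e^0.19684 = 316 × 1.21755 = 384.75 ppm.

C ≈ 385 ppm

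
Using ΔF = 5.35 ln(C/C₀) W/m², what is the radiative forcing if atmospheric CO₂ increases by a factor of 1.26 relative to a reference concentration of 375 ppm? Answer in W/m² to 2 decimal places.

Because the forcing depends only on the ratio C/C₀, the initial concentration does not enter.
ΔF = 5.35 × ln(1.26) = 5.35 × 0.23111 = 1.2364 W/m².

ΔF = 1.24 W/m²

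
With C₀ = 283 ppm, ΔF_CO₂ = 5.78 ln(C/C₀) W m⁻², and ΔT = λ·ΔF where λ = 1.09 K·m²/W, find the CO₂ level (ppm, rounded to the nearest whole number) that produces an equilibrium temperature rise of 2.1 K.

C ≈ 395 ppm

Required forcing: ΔF = ΔT/λ = 2.1/1.09 = 1.9266 W/m².
Then ln(C/283) = ΔF/5.78 = 1.9266/5.78 = 0.33332.
So C = 283 × e^0.33332 = 283 × 1.39559 = 394.95 ppm.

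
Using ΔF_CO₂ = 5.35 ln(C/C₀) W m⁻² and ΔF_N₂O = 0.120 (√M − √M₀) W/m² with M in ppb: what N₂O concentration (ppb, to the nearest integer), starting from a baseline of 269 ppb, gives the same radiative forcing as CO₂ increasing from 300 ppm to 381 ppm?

CO₂ forcing: 5.35 × ln(381/300) = 5.35 × 0.239017 = 1.27874 W/m².
Set 0.120(√M − √269) = 1.27874: √M = 1.27874/0.120 + √269 = 10.6562 + 16.4012 = 27.0574.
M = (27.0574)² = 732.10 ppb.

M ≈ 732 ppb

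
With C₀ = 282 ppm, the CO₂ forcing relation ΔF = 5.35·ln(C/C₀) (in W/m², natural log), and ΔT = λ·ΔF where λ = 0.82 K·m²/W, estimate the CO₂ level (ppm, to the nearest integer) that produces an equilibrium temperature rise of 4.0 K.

C ≈ 702 ppm

Required forcing: ΔF = ΔT/λ = 4.0/0.82 = 4.8780 W/m².
Then ln(C/282) = ΔF/5.35 = 4.8780/5.35 = 0.91178.
So C = 282 × e^0.91178 = 282 × 2.48875 = 701.83 ppm.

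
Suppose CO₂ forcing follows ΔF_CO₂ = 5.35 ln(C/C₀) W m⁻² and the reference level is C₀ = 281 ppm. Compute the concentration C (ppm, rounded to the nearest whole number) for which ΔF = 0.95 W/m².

Set 5.35 ln(C/281) = 0.95, so ln(C/281) = 0.95/5.35 = 0.17757.
Then C/281 = e^0.17757 = 1.19431, giving C = 281 × 1.19431 = 335.60 ppm.

C ≈ 336 ppm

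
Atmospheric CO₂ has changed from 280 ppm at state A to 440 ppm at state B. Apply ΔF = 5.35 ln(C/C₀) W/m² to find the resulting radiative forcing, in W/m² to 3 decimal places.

CO₂ absorption bands are partially saturated, so forcing scales with the logarithm of the concentration ratio.
CO₂: 5.35 × ln(440/280) = 5.35 × ln(1.57143) = 5.35 × 0.45199 = 2.4181 W/m².

ΔF = 2.418 W/m²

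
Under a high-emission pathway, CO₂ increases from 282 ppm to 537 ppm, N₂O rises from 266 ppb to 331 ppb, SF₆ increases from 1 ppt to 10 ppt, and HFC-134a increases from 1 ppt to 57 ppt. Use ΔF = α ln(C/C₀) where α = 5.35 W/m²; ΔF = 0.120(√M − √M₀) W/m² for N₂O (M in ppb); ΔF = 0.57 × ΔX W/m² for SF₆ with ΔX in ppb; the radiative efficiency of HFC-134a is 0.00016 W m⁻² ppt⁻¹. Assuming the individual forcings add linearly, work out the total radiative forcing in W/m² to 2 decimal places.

CO₂: 5.35 × ln(537/282) = 5.35 × ln(1.90426) = 5.35 × 0.64409 = 3.4459 W/m².
N₂O: 0.120 × (√331 − √266) = 0.120 × (18.1934 − 16.3095) = 0.120 × 1.8839 = 0.2261 W/m².
SF₆: Δ = 10 − 1 = 9 ppt = 0.009 ppb; ΔF = 0.57 × 0.009 = 0.0051 W/m².
HFC-134a: ΔF = 0.00016 × (57 − 1) = 0.00016 × 56 = 0.0090 W/m².
Total ΔF = 3.4459 + 0.2261 + 0.0051 + 0.0090 = 3.6861 W/m².

ΔF = 3.69 W/m²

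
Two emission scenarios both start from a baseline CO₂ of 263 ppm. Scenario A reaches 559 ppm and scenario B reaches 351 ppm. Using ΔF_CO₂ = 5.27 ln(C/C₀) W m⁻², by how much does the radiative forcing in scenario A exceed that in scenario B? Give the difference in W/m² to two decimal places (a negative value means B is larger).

ΔF_A − ΔF_B = 2.45 W/m²

ΔF_A = 5.27 ln(559/263) = 5.27 × 0.75400 = 3.9736 W/m².
ΔF_B = 5.27 ln(351/263) = 5.27 × 0.28863 = 1.5211 W/m².
Difference: 3.9736 − 1.5211 = 2.4525 W/m².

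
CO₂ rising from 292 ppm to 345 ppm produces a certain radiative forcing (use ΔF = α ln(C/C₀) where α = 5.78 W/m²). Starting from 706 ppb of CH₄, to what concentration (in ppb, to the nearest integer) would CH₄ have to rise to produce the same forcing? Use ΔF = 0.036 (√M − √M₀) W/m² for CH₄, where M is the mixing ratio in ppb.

CO₂ forcing: 5.78 × ln(345/292) = 5.78 × 0.166791 = 0.96405 W/m².
Set 0.036(√M − √706) = 0.96405: √M = 0.96405/0.036 + √706 = 26.7792 + 26.5707 = 53.3499.
M = (53.3499)² = 2846.21 ppb.

M ≈ 2846 ppb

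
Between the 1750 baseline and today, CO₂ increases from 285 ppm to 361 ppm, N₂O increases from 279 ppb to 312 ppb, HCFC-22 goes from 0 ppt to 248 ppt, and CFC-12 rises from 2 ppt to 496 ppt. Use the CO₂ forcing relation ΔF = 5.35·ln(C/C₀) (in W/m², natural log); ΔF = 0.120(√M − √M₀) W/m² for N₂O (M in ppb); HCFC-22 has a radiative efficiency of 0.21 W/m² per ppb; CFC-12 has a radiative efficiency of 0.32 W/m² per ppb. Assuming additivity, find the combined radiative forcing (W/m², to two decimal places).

CO₂: 5.35 × ln(361/285) = 5.35 × ln(1.26667) = 5.35 × 0.23639 = 1.2647 W/m².
N₂O: 0.120 × (√312 − √279) = 0.120 × (17.6635 − 16.7033) = 0.120 × 0.9602 = 0.1152 W/m².
HCFC-22: Δ = 248 − 0 = 248 ppt = 0.248 ppb; ΔF = 0.21 × 0.248 = 0.0521 W/m².
CFC-12: Δ = 496 − 2 = 494 ppt = 0.494 ppb; ΔF = 0.32 × 0.494 = 0.1581 W/m².
Total ΔF = 1.2647 + 0.1152 + 0.0521 + 0.1581 = 1.5901 W/m².

ΔF = 1.59 W/m²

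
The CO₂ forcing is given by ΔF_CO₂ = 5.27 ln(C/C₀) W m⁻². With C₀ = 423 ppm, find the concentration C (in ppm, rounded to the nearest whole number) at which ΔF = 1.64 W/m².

C ≈ 577 ppm

Set 5.27 ln(C/423) = 1.64, so ln(C/423) = 1.64/5.27 = 0.31120.
Then C/423 = e^0.31120 = 1.36506, giving C = 423 × 1.36506 = 577.42 ppm.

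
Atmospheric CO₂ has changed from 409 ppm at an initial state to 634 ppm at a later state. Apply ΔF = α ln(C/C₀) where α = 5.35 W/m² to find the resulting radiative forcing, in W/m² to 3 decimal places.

CO₂ absorption bands are partially saturated, so forcing scales with the logarithm of the concentration ratio.
CO₂: 5.35 × ln(634/409) = 5.35 × ln(1.55012) = 5.35 × 0.43833 = 2.3451 W/m².

ΔF = 2.345 W/m²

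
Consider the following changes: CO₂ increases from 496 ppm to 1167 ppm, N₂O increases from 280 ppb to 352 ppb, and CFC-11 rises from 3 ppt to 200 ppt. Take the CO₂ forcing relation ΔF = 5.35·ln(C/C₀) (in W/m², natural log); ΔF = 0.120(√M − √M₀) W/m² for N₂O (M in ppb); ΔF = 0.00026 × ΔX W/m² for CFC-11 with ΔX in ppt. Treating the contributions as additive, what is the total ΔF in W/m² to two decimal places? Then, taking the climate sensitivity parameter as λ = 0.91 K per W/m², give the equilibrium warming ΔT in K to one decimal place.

ΔF = 4.87 W/m²; ΔT = 4.4 K

CO₂: 5.35 × ln(1167/496) = 5.35 × ln(2.35282) = 5.35 × 0.85561 = 4.5775 W/m².
N₂O: 0.120 × (√352 − √280) = 0.120 × (18.7617 − 16.7332) = 0.120 × 2.0285 = 0.2434 W/m².
CFC-11: ΔF = 0.00026 × (200 − 3) = 0.00026 × 197 = 0.0512 W/m².
Total ΔF = 4.5775 + 0.2434 + 0.0512 = 4.8721 W/m².
ΔT = λ ΔF = 0.91 × 4.87 = 4.4317 K.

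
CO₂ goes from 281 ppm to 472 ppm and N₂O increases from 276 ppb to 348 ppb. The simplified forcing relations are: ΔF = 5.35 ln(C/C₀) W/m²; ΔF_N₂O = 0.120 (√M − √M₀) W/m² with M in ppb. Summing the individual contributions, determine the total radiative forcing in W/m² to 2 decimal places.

ΔF = 3.02 W/m²

CO₂: 5.35 × ln(472/281) = 5.35 × ln(1.67972) = 5.35 × 0.51863 = 2.7747 W/m².
N₂O: 0.120 × (√348 − √276) = 0.120 × (18.6548 − 16.6132) = 0.120 × 2.0416 = 0.2450 W/m².
Total ΔF = 2.7747 + 0.2450 = 3.0197 W/m².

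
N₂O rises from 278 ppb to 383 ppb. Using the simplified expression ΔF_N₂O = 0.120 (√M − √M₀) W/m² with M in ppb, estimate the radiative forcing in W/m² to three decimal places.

N₂O: 0.120 × (√383 − √278) = 0.120 × (19.5704 − 16.6733) = 0.120 × 2.8971 = 0.3477 W/m².

ΔF = 0.348 W/m²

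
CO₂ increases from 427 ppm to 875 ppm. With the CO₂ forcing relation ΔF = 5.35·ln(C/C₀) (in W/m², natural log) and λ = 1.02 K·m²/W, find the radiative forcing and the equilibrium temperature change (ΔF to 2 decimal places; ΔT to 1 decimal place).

ΔF = 3.84 W/m²; ΔT = 3.9 K

CO₂: 5.35 × ln(875/427) = 5.35 × ln(2.04918) = 5.35 × 0.71744 = 3.8383 W/m².
ΔT = λ ΔF = 1.02 × 3.84 = 3.9168 K.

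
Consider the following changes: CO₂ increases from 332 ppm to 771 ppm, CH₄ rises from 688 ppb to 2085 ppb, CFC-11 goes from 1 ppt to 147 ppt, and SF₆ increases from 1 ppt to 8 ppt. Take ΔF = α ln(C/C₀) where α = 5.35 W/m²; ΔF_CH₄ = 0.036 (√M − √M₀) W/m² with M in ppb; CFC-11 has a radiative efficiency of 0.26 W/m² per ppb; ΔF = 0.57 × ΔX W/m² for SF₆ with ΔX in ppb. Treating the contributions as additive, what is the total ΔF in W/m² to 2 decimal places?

CO₂: 5.35 × ln(771/332) = 5.35 × ln(2.32229) = 5.35 × 0.84255 = 4.5076 W/m².
CH₄: 0.036 × (√2085 − √688) = 0.036 × (45.6618 − 26.2298) = 0.036 × 19.4320 = 0.6996 W/m².
CFC-11: Δ = 147 − 1 = 146 ppt = 0.146 ppb; ΔF = 0.26 × 0.146 = 0.0380 W/m².
SF₆: Δ = 8 − 1 = 7 ppt = 0.007 ppb; ΔF = 0.57 × 0.007 = 0.0040 W/m².
Total ΔF = 4.5076 + 0.6996 + 0.0380 + 0.0040 = 5.2492 W/m².

ΔF = 5.25 W/m²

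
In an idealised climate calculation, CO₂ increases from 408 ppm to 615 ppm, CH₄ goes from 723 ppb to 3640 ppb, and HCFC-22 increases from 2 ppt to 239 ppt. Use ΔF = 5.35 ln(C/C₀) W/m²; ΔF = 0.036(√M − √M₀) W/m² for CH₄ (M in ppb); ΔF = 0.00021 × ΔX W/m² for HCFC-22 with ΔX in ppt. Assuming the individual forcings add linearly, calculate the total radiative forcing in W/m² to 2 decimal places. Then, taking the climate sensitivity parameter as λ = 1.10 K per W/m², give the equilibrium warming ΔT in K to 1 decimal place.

CO₂: 5.35 × ln(615/408) = 5.35 × ln(1.50735) = 5.35 × 0.41035 = 2.1954 W/m².
CH₄: 0.036 × (√3640 − √723) = 0.036 × (60.3324 − 26.8887) = 0.036 × 33.4437 = 1.2040 W/m².
HCFC-22: ΔF = 0.00021 × (239 − 2) = 0.00021 × 237 = 0.0498 W/m².
Total ΔF = 2.1954 + 1.2040 + 0.0498 = 3.4492 W/m².
ΔT = λ ΔF = 1.10 × 3.45 = 3.7950 K.

ΔF = 3.45 W/m²; ΔT = 3.8 K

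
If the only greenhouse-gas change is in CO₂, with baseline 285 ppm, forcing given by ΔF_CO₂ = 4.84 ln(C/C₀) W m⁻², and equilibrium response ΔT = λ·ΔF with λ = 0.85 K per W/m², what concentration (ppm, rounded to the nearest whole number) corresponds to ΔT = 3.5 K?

C ≈ 667 ppm

Required forcing: ΔF = ΔT/λ = 3.5/0.85 = 4.1176 W/m².
Then ln(C/285) = ΔF/4.84 = 4.1176/4.84 = 0.85074.
So C = 285 × e^0.85074 = 285 × 2.34138 = 667.29 ppm.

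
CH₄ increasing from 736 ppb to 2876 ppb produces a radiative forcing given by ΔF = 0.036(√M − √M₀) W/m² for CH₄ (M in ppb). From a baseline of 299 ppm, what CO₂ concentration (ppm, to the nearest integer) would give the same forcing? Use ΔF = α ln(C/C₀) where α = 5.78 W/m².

C ≈ 353 ppm

CH₄ forcing: 0.036 × (√2876 − √736) = 0.036 × (53.6284 − 27.1293) = 0.036 × 26.4991 = 0.95397 W/m².
Set 5.78 ln(C/299) = 0.95397: ln(C/299) = 0.95397/5.78 = 0.16505, so C = 299 × e^0.16505 = 299 × 1.17945 = 352.66 ppm.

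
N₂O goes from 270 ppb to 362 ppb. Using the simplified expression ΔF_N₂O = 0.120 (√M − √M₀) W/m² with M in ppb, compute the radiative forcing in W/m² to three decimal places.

N₂O: 0.120 × (√362 − √270) = 0.120 × (19.0263 − 16.4317) = 0.120 × 2.5946 = 0.3114 W/m².

ΔF = 0.311 W/m²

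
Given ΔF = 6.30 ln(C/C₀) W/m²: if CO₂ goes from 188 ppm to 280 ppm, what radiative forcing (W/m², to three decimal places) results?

ΔF = 2.510 W/m²

CO₂: 6.30 × ln(280/188) = 6.30 × ln(1.48936) = 6.30 × 0.39835 = 2.5096 W/m².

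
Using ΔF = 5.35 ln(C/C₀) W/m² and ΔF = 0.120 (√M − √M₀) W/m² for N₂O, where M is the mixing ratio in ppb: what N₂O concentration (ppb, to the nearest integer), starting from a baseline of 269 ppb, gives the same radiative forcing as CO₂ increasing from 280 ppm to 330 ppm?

M ≈ 563 ppb

CO₂ forcing: 5.35 × ln(330/280) = 5.35 × 0.164303 = 0.87902 W/m².
Set 0.120(√M − √269) = 0.87902: √M = 0.87902/0.120 + √269 = 7.3252 + 16.4012 = 23.7264.
M = (23.7264)² = 562.94 ppb.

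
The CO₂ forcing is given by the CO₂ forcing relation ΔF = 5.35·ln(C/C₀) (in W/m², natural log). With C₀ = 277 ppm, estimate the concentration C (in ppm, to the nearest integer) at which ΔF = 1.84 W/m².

C ≈ 391 ppm

Set 5.35 ln(C/277) = 1.84, so ln(C/277) = 1.84/5.35 = 0.34393.
Then C/277 = e^0.34393 = 1.41048, giving C = 277 × 1.41048 = 390.70 ppm.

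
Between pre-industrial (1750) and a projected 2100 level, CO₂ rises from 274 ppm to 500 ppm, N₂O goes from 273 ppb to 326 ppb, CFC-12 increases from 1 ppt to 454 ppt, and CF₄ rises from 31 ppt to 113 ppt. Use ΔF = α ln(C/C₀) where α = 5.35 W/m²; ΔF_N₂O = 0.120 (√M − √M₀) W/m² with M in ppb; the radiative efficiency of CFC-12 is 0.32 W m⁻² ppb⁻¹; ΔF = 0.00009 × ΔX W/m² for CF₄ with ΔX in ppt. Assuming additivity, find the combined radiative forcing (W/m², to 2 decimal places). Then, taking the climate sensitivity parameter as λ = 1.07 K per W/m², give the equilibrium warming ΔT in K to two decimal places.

ΔF = 3.55 W/m²; ΔT = 3.80 K

CO₂: 5.35 × ln(500/274) = 5.35 × ln(1.82482) = 5.35 × 0.60148 = 3.2179 W/m².
N₂O: 0.120 × (√326 − √273) = 0.120 × (18.0555 − 16.5227) = 0.120 × 1.5328 = 0.1839 W/m².
CFC-12: Δ = 454 − 1 = 453 ppt = 0.453 ppb; ΔF = 0.32 × 0.453 = 0.1450 W/m².
CF₄: ΔF = 0.00009 × (113 − 31) = 0.00009 × 82 = 0.0074 W/m².
Total ΔF = 3.2179 + 0.1839 + 0.1450 + 0.0074 = 3.5542 W/m².
ΔT = λ ΔF = 1.07 × 3.55 = 3.7985 K.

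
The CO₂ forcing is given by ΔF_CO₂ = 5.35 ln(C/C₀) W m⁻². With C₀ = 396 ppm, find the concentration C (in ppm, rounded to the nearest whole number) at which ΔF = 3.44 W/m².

C ≈ 753 ppm

Set 5.35 ln(C/396) = 3.44, so ln(C/396) = 3.44/5.35 = 0.64299.
Then C/396 = e^0.64299 = 1.90216, giving C = 396 × 1.90216 = 753.26 ppm.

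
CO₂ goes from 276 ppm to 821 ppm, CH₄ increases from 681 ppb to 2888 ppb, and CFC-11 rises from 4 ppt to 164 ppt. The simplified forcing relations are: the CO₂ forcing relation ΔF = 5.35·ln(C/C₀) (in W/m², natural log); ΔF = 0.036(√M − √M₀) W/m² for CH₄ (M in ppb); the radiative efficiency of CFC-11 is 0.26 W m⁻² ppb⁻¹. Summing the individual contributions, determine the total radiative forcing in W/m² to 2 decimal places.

CO₂: 5.35 × ln(821/276) = 5.35 × ln(2.97464) = 5.35 × 1.09012 = 5.8321 W/m².
CH₄: 0.036 × (√2888 − √681) = 0.036 × (53.7401 − 26.0960) = 0.036 × 27.6441 = 0.9952 W/m².
CFC-11: Δ = 164 − 4 = 160 ppt = 0.160 ppb; ΔF = 0.26 × 0.160 = 0.0416 W/m².
Total ΔF = 5.8321 + 0.9952 + 0.0416 = 6.8689 W/m².

ΔF = 6.87 W/m²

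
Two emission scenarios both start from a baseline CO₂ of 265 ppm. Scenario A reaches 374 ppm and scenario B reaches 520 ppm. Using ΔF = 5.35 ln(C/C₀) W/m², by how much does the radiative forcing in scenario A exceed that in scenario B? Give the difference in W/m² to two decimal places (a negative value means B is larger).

ΔF_A − ΔF_B = -1.76 W/m²

ΔF_A = 5.35 ln(374/265) = 5.35 × 0.34453 = 1.8432 W/m².
ΔF_B = 5.35 ln(520/265) = 5.35 × 0.67410 = 3.6064 W/m².
Difference: 1.8432 − 3.6064 = -1.7632 W/m².
(Equivalently, ΔF_A − ΔF_B = 5.35 ln(374/520) = 5.35 × -0.32957 = -1.7632 W/m².)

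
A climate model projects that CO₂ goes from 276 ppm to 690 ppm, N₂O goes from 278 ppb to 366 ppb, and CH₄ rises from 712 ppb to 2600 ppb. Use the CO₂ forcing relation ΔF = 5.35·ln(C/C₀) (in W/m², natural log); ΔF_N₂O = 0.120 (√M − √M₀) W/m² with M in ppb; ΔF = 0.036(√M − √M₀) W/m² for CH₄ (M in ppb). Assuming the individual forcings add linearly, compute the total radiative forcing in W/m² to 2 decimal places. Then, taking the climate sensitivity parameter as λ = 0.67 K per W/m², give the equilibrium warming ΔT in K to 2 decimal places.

ΔF = 6.07 W/m²; ΔT = 4.07 K

CO₂: 5.35 × ln(690/276) = 5.35 × ln(2.50000) = 5.35 × 0.91629 = 4.9022 W/m².
N₂O: 0.120 × (√366 − √278) = 0.120 × (19.1311 − 16.6733) = 0.120 × 2.4578 = 0.2949 W/m².
CH₄: 0.036 × (√2600 − √712) = 0.036 × (50.9902 − 26.6833) = 0.036 × 24.3069 = 0.8750 W/m².
Total ΔF = 4.9022 + 0.2949 + 0.8750 = 6.0721 W/m².
ΔT = λ ΔF = 0.67 × 6.07 = 4.0669 K.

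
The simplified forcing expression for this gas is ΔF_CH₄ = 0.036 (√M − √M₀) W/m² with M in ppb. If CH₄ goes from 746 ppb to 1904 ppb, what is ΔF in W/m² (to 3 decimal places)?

ΔF = 0.588 W/m²

CH₄: 0.036 × (√1904 − √746) = 0.036 × (43.6348 − 27.3130) = 0.036 × 16.3218 = 0.5876 W/m².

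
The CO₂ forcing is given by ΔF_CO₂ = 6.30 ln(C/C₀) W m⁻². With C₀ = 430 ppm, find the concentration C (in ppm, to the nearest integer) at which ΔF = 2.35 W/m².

Set 6.30 ln(C/430) = 2.35, so ln(C/430) = 2.35/6.30 = 0.37302.
Then C/430 = e^0.37302 = 1.45211, giving C = 430 × 1.45211 = 624.41 ppm.

C ≈ 624 ppm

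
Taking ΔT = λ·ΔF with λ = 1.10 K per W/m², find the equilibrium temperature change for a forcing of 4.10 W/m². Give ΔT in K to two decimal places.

ΔT = 4.51 K

ΔT = λ ΔF = 1.10 × 4.10 = 4.5100 K.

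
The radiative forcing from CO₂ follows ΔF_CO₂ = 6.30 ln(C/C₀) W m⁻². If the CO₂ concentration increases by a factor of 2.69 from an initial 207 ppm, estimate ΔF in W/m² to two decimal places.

Because the forcing depends only on the ratio C/C₀, the initial concentration does not enter.
ΔF = 6.30 × ln(2.69) = 6.30 × 0.98954 = 6.2341 W/m².

ΔF = 6.23 W/m²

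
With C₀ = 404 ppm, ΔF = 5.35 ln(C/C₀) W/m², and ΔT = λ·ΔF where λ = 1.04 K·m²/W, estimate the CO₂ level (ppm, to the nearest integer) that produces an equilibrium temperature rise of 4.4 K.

C ≈ 891 ppm

Required forcing: ΔF = ΔT/λ = 4.4/1.04 = 4.2308 W/m².
Then ln(C/404) = ΔF/5.35 = 4.2308/5.35 = 0.79080.
So C = 404 × e^0.79080 = 404 × 2.20516 = 890.88 ppm.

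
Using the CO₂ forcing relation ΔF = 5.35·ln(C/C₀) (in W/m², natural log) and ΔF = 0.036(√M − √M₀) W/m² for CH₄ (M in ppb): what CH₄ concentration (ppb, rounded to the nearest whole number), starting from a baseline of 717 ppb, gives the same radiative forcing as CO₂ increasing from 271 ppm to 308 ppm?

CO₂ forcing: 5.35 × ln(308/271) = 5.35 × 0.127981 = 0.68470 W/m².
Set 0.036(√M − √717) = 0.68470: √M = 0.68470/0.036 + √717 = 19.0194 + 26.7769 = 45.7963.
M = (45.7963)² = 2097.30 ppb.

M ≈ 2097 ppb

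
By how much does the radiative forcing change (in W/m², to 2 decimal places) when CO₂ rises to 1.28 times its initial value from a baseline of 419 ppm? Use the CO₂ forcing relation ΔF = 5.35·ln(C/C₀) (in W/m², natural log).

ΔF = 1.32 W/m²

Because the forcing depends only on the ratio C/C₀, the initial concentration does not enter.
ΔF = 5.35 × ln(1.28) = 5.35 × 0.24686 = 1.3207 W/m².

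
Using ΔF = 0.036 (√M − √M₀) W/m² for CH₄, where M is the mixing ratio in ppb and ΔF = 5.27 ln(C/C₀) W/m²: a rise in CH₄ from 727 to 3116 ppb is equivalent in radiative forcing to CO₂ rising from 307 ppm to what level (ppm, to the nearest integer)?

C ≈ 374 ppm

CH₄ forcing: 0.036 × (√3116 − √727) = 0.036 × (55.8211 − 26.9629) = 0.036 × 28.8582 = 1.03890 W/m².
Set 5.27 ln(C/307) = 1.03890: ln(C/307) = 1.03890/5.27 = 0.19713, so C = 307 × e^0.19713 = 307 × 1.21790 = 373.90 ppm.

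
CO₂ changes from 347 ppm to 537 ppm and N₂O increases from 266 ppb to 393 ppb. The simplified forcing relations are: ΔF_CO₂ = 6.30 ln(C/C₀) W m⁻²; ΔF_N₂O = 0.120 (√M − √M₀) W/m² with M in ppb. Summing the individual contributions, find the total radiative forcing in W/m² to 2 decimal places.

ΔF = 3.17 W/m²

CO₂: 6.30 × ln(537/347) = 6.30 × ln(1.54755) = 6.30 × 0.43667 = 2.7510 W/m².
N₂O: 0.120 × (√393 − √266) = 0.120 × (19.8242 − 16.3095) = 0.120 × 3.5147 = 0.4218 W/m².
Total ΔF = 2.7510 + 0.4218 = 3.1728 W/m².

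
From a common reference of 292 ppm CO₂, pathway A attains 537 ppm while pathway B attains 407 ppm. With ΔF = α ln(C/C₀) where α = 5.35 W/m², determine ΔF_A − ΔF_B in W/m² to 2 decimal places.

ΔF_A − ΔF_B = 1.48 W/m²

ΔF_A = 5.35 ln(537/292) = 5.35 × 0.60924 = 3.2594 W/m².
ΔF_B = 5.35 ln(407/292) = 5.35 × 0.33206 = 1.7765 W/m².
Difference: 3.2594 − 1.7765 = 1.4829 W/m².
(Equivalently, ΔF_A − ΔF_B = 5.35 ln(537/407) = 5.35 × 0.27718 = 1.4829 W/m².)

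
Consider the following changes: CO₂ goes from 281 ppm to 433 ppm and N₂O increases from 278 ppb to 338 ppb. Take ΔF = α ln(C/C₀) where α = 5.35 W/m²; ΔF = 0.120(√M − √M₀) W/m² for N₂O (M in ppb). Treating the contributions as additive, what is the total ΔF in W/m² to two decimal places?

ΔF = 2.52 W/m²

CO₂: 5.35 × ln(433/281) = 5.35 × ln(1.54093) = 5.35 × 0.43239 = 2.3133 W/m².
N₂O: 0.120 × (√338 − √278) = 0.120 × (18.3848 − 16.6733) = 0.120 × 1.7115 = 0.2054 W/m².
Total ΔF = 2.3133 + 0.2054 = 2.5187 W/m².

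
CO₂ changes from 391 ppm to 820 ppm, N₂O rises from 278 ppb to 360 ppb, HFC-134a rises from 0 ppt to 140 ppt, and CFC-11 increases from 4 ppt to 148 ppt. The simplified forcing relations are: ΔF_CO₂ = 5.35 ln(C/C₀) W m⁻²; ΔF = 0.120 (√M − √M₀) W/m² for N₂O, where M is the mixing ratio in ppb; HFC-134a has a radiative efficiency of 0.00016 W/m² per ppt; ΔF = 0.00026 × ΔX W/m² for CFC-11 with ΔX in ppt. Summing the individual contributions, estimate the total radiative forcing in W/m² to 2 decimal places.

CO₂: 5.35 × ln(820/391) = 5.35 × ln(2.09719) = 5.35 × 0.74060 = 3.9622 W/m².
N₂O: 0.120 × (√360 − √278) = 0.120 × (18.9737 − 16.6733) = 0.120 × 2.3004 = 0.2760 W/m².
HFC-134a: ΔF = 0.00016 × (140 − 0) = 0.00016 × 140 = 0.0224 W/m².
CFC-11: ΔF = 0.00026 × (148 − 4) = 0.00026 × 144 = 0.0374 W/m².
Total ΔF = 3.9622 + 0.2760 + 0.0224 + 0.0374 = 4.2980 W/m².

ΔF = 4.30 W/m²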